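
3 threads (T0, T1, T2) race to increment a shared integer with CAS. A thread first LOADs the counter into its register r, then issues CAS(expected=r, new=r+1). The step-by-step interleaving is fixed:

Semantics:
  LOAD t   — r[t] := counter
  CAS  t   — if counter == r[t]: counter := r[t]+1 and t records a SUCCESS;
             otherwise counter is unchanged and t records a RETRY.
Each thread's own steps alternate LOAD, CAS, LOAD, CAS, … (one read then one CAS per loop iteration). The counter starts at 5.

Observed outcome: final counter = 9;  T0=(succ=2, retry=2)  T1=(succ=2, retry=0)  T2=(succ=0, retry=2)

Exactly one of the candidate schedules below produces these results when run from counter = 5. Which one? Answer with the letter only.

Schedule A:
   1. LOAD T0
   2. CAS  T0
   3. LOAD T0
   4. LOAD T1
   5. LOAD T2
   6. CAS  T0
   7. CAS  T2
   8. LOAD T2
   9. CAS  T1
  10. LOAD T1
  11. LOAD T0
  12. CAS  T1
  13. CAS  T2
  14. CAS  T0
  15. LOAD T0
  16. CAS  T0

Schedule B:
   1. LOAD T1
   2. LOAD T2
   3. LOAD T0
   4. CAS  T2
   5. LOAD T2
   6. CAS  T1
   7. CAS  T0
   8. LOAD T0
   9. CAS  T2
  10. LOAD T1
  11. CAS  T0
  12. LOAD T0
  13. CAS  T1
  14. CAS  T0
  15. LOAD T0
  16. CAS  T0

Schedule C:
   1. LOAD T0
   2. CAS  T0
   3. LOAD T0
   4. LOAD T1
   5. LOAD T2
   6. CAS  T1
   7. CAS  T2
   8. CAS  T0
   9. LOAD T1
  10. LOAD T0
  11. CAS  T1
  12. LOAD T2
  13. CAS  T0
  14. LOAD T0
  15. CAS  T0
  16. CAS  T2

Simulating candidate C:
T0 LOAD — after: cnt=5, r=5 — load
T0 CAS — after: cnt=6, r=5 — ok
T0 LOAD — after: cnt=6, r=6 — load
T1 LOAD — after: cnt=6, r=6 — load
T2 LOAD — after: cnt=6, r=6 — load
T1 CAS — after: cnt=7, r=6 — ok
T2 CAS — after: cnt=7, r=6 — retry
T0 CAS — after: cnt=7, r=6 — retry
T1 LOAD — after: cnt=7, r=7 — load
T0 LOAD — after: cnt=7, r=7 — load
T1 CAS — after: cnt=8, r=7 — ok
T2 LOAD — after: cnt=8, r=8 — load
T0 CAS — after: cnt=8, r=7 — retry
T0 LOAD — after: cnt=8, r=8 — load
T0 CAS — after: cnt=9, r=8 — ok
T2 CAS — after: cnt=9, r=8 — retry

C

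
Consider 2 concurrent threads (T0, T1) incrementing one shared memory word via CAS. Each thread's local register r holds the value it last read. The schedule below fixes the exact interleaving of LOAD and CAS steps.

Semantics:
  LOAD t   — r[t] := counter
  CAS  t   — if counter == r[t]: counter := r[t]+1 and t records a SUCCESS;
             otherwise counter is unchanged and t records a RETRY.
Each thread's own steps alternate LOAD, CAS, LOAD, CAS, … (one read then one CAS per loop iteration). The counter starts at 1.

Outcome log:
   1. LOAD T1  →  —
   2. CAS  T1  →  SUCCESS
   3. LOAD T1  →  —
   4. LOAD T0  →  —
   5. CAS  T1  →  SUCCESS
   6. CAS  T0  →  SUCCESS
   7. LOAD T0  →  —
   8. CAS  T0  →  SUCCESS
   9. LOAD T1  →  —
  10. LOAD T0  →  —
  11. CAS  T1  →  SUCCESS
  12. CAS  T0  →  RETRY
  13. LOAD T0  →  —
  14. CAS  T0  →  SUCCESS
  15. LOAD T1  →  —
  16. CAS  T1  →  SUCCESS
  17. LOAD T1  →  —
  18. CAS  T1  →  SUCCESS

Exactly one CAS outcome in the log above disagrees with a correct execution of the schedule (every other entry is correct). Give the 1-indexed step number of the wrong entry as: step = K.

Correct run:
T1 LOAD — after: cnt=1, r=1 — load
T1 CAS — after: cnt=2, r=1 — ok
T1 LOAD — after: cnt=2, r=2 — load
T0 LOAD — after: cnt=2, r=2 — load
T1 CAS — after: cnt=3, r=2 — ok
T0 CAS — after: cnt=3, r=2 — retry
T0 LOAD — after: cnt=3, r=3 — load
T0 CAS — after: cnt=4, r=3 — ok
T1 LOAD — after: cnt=4, r=4 — load
T0 LOAD — after: cnt=4, r=4 — load
T1 CAS — after: cnt=5, r=4 — ok
T0 CAS — after: cnt=5, r=4 — retry
T0 LOAD — after: cnt=5, r=5 — load
T0 CAS — after: cnt=6, r=5 — ok
T1 LOAD — after: cnt=6, r=6 — load
T1 CAS — after: cnt=7, r=6 — ok
T1 LOAD — after: cnt=7, r=7 — load
T1 CAS — after: cnt=8, r=7 — ok
Log disagrees first at step 6.

step = 6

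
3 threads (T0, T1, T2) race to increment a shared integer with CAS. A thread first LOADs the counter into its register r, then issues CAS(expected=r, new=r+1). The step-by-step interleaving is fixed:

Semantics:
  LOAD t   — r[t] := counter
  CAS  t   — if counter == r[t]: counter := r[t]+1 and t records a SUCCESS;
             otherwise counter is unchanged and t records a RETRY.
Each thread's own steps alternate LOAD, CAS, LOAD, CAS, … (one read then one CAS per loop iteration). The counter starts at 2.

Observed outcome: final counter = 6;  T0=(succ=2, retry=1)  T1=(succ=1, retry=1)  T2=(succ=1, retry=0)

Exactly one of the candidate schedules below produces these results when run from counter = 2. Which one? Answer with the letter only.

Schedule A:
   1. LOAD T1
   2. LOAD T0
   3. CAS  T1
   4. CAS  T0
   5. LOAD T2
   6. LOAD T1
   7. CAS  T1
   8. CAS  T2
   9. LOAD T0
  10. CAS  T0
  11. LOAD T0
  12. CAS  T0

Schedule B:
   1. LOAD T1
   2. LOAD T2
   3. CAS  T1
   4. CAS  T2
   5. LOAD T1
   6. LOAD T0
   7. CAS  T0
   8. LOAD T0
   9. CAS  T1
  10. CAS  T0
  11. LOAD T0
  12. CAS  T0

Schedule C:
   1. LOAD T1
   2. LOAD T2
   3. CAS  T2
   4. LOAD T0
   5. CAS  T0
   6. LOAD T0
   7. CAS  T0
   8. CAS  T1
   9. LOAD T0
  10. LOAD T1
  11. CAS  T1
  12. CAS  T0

C

Tracing schedule C:
#1 T1 reads 2
#2 T2 reads 2
#3 T2 CAS(2→3) writes; counter now 3
#4 T0 reads 3
#5 T0 CAS(3→4) writes; counter now 4
#6 T0 reads 4
#7 T0 CAS(4→5) writes; counter now 5
#8 T1 CAS(2→3) fails; counter now 5
#9 T0 reads 5
#10 T1 reads 5
#11 T1 CAS(5→6) writes; counter now 6
#12 T0 CAS(5→6) fails; counter now 6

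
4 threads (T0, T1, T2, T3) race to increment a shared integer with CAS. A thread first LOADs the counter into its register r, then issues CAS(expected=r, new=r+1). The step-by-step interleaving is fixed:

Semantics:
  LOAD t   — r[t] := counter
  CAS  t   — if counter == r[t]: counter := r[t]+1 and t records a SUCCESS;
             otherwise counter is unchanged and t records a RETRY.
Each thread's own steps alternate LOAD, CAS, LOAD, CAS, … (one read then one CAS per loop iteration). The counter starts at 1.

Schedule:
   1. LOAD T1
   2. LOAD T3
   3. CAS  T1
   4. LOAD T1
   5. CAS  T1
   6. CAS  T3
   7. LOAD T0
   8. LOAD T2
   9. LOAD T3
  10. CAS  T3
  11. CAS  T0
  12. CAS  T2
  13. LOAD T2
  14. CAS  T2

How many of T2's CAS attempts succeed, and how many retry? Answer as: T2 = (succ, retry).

T2 = (1, 1)

[1] T1.load  rd  (counter 1, T1.r 1)
[2] T3.load  rd  (counter 1, T3.r 1)
[3] T1.cas  hit  (counter 2, T1.r 1)
[4] T1.load  rd  (counter 2, T1.r 2)
[5] T1.cas  hit  (counter 3, T1.r 2)
[6] T3.cas  miss  (counter 3, T3.r 1)
[7] T0.load  rd  (counter 3, T0.r 3)
[8] T2.load  rd  (counter 3, T2.r 3)
[9] T3.load  rd  (counter 3, T3.r 3)
[10] T3.cas  hit  (counter 4, T3.r 3)
[11] T0.cas  miss  (counter 4, T0.r 3)
[12] T2.cas  miss  (counter 4, T2.r 3)
[13] T2.load  rd  (counter 4, T2.r 4)
[14] T2.cas  hit  (counter 5, T2.r 4)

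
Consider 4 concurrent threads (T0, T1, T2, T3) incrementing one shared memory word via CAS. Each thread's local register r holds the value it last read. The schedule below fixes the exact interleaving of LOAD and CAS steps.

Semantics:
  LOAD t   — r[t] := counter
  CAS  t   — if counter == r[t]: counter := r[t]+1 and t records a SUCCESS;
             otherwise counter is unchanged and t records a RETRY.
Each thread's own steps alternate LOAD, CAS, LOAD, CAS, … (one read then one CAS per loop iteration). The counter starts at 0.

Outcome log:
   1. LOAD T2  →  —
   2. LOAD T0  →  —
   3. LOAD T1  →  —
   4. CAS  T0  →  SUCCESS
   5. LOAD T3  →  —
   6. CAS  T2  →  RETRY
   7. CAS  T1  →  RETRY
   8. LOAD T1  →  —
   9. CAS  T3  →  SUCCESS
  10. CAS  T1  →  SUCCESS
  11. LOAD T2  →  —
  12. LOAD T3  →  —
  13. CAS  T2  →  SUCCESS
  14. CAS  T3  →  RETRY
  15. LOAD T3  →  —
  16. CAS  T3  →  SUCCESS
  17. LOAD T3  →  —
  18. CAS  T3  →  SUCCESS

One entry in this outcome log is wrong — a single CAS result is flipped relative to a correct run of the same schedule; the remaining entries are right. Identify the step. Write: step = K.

Re-executing:
#1 T2 reads 0
#2 T0 reads 0
#3 T1 reads 0
#4 T0 CAS(0→1) writes; counter now 1
#5 T3 reads 1
#6 T2 CAS(0→1) fails; counter now 1
#7 T1 CAS(0→1) fails; counter now 1
#8 T1 reads 1
#9 T3 CAS(1→2) writes; counter now 2
#10 T1 CAS(1→2) fails; counter now 2
#11 T2 reads 2
#12 T3 reads 2
#13 T2 CAS(2→3) writes; counter now 3
#14 T3 CAS(2→3) fails; counter now 3
#15 T3 reads 3
#16 T3 CAS(3→4) writes; counter now 4
#17 T3 reads 4
#18 T3 CAS(4→5) writes; counter now 5
Mismatch at 10.

step = 10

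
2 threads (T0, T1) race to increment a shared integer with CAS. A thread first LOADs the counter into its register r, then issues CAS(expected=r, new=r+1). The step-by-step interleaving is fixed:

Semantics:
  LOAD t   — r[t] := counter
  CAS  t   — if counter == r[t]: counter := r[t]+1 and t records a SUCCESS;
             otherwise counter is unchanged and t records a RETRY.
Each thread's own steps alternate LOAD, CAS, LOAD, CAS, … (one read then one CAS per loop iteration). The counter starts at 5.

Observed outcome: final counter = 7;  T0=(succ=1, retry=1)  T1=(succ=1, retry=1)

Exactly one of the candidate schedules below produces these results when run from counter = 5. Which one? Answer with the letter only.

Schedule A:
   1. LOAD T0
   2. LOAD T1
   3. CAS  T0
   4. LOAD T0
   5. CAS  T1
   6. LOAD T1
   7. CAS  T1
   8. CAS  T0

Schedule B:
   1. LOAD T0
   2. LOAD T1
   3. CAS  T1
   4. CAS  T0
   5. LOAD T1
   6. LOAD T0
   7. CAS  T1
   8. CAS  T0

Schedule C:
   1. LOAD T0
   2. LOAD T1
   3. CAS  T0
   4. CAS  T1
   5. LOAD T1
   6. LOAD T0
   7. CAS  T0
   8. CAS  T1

Run A:
T0 LOAD — after: cnt=5, r=5 — load
T1 LOAD — after: cnt=5, r=5 — load
T0 CAS — after: cnt=6, r=5 — ok
T0 LOAD — after: cnt=6, r=6 — load
T1 CAS — after: cnt=6, r=5 — retry
T1 LOAD — after: cnt=6, r=6 — load
T1 CAS — after: cnt=7, r=6 — ok
T0 CAS — after: cnt=7, r=6 — retry

A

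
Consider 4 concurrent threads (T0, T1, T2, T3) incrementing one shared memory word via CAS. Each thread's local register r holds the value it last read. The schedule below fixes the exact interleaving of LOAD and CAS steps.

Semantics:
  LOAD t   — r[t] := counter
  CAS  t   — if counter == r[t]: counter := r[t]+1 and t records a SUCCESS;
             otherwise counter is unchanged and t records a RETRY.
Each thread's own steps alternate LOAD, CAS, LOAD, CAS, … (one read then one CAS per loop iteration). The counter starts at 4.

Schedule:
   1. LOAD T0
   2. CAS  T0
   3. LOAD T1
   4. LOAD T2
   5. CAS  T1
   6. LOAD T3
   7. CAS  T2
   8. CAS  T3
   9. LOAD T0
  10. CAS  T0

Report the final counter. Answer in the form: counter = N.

counter = 8

T0 LOAD — after: cnt=4, r=4 — load
T0 CAS — after: cnt=5, r=4 — ok
T1 LOAD — after: cnt=5, r=5 — load
T2 LOAD — after: cnt=5, r=5 — load
T1 CAS — after: cnt=6, r=5 — ok
T3 LOAD — after: cnt=6, r=6 — load
T2 CAS — after: cnt=6, r=5 — retry
T3 CAS — after: cnt=7, r=6 — ok
T0 LOAD — after: cnt=7, r=7 — load
T0 CAS — after: cnt=8, r=7 — ok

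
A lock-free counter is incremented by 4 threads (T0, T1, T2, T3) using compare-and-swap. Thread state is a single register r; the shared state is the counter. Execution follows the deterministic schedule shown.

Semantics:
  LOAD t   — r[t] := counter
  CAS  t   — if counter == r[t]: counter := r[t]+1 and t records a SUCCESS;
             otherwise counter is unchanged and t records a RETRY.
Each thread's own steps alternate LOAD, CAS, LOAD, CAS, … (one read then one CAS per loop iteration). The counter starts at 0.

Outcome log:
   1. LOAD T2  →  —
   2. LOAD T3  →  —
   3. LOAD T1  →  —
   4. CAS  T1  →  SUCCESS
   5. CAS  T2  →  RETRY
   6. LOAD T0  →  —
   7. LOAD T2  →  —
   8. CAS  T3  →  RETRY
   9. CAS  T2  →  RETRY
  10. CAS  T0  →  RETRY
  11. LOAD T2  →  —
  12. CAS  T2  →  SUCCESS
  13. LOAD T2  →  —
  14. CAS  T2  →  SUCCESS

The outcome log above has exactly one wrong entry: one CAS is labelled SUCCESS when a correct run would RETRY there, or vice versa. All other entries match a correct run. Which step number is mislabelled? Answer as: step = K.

step = 9

Re-executing:
step 1: T2 LOAD ⇒ load; ctr=0 reg=0
step 2: T3 LOAD ⇒ load; ctr=0 reg=0
step 3: T1 LOAD ⇒ load; ctr=0 reg=0
step 4: T1 CAS ⇒ ok; ctr=1 reg=0
step 5: T2 CAS ⇒ retry; ctr=1 reg=0
step 6: T0 LOAD ⇒ load; ctr=1 reg=1
step 7: T2 LOAD ⇒ load; ctr=1 reg=1
step 8: T3 CAS ⇒ retry; ctr=1 reg=0
step 9: T2 CAS ⇒ ok; ctr=2 reg=1
step 10: T0 CAS ⇒ retry; ctr=2 reg=1
step 11: T2 LOAD ⇒ load; ctr=2 reg=2
step 12: T2 CAS ⇒ ok; ctr=3 reg=2
step 13: T2 LOAD ⇒ load; ctr=3 reg=3
step 14: T2 CAS ⇒ ok; ctr=4 reg=3
Log disagrees first at step 9.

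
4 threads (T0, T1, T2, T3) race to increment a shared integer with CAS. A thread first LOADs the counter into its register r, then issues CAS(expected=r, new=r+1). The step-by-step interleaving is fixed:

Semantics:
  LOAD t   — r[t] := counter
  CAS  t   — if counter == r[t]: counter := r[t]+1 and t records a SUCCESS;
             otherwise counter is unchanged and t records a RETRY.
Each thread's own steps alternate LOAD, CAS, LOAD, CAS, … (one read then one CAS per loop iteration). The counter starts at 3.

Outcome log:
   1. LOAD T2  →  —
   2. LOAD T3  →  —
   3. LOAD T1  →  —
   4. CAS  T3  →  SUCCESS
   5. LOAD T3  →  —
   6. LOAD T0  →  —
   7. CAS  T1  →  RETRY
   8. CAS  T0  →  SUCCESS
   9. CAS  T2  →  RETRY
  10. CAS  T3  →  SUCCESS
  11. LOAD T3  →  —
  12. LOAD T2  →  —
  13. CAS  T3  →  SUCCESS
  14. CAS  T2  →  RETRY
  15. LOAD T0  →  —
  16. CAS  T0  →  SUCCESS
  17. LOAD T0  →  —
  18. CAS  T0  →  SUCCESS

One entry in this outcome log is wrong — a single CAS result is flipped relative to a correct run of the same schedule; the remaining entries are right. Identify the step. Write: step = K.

Reference trace:
1. LOAD T2 → mem=3 r[T2]=3 [LOAD]
2. LOAD T3 → mem=3 r[T3]=3 [LOAD]
3. LOAD T1 → mem=3 r[T1]=3 [LOAD]
4. CAS T3 → mem=4 r[T3]=3 [OK]
5. LOAD T3 → mem=4 r[T3]=4 [LOAD]
6. LOAD T0 → mem=4 r[T0]=4 [LOAD]
7. CAS T1 → mem=4 r[T1]=3 [RETRY]
8. CAS T0 → mem=5 r[T0]=4 [OK]
9. CAS T2 → mem=5 r[T2]=3 [RETRY]
10. CAS T3 → mem=5 r[T3]=4 [RETRY]
11. LOAD T3 → mem=5 r[T3]=5 [LOAD]
12. LOAD T2 → mem=5 r[T2]=5 [LOAD]
13. CAS T3 → mem=6 r[T3]=5 [OK]
14. CAS T2 → mem=6 r[T2]=5 [RETRY]
15. LOAD T0 → mem=6 r[T0]=6 [LOAD]
16. CAS T0 → mem=7 r[T0]=6 [OK]
17. LOAD T0 → mem=7 r[T0]=7 [LOAD]
18. CAS T0 → mem=8 r[T0]=7 [OK]
Log disagrees first at step 10.

step = 10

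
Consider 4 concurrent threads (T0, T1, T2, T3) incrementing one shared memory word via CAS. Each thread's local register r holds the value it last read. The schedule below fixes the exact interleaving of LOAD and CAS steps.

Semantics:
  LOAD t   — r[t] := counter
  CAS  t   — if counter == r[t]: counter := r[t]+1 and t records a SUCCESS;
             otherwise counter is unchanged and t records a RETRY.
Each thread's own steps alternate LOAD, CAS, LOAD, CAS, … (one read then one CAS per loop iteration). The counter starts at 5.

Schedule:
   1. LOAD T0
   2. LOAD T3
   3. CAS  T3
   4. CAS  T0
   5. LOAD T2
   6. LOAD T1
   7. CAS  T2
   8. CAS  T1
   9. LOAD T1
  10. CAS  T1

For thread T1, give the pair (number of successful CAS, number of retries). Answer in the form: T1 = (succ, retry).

1. LOAD T0 → mem=5 r[T0]=5 [LOAD]
2. LOAD T3 → mem=5 r[T3]=5 [LOAD]
3. CAS T3 → mem=6 r[T3]=5 [OK]
4. CAS T0 → mem=6 r[T0]=5 [RETRY]
5. LOAD T2 → mem=6 r[T2]=6 [LOAD]
6. LOAD T1 → mem=6 r[T1]=6 [LOAD]
7. CAS T2 → mem=7 r[T2]=6 [OK]
8. CAS T1 → mem=7 r[T1]=6 [RETRY]
9. LOAD T1 → mem=7 r[T1]=7 [LOAD]
10. CAS T1 → mem=8 r[T1]=7 [OK]

T1 = (1, 1)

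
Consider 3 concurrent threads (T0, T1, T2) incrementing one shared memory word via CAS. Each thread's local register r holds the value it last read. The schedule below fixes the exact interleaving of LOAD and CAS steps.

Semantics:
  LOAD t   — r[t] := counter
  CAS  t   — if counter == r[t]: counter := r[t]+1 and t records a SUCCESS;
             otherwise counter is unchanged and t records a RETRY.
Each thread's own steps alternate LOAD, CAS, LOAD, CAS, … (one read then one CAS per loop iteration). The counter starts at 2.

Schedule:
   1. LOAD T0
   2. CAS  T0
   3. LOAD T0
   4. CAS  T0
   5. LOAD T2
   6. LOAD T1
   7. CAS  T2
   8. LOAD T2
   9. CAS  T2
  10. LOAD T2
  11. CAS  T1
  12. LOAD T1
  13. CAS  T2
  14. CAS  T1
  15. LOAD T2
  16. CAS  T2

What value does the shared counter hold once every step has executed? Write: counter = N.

counter = 8

   1) LOAD T0:  M=2  r_T0=2
   2) CAS  T0:  M=3  r_T0=2 ✓
   3) LOAD T0:  M=3  r_T0=3
   4) CAS  T0:  M=4  r_T0=3 ✓
   5) LOAD T2:  M=4  r_T2=4
   6) LOAD T1:  M=4  r_T1=4
   7) CAS  T2:  M=5  r_T2=4 ✓
   8) LOAD T2:  M=5  r_T2=5
   9) CAS  T2:  M=6  r_T2=5 ✓
  10) LOAD T2:  M=6  r_T2=6
  11) CAS  T1:  M=6  r_T1=4 ✗
  12) LOAD T1:  M=6  r_T1=6
  13) CAS  T2:  M=7  r_T2=6 ✓
  14) CAS  T1:  M=7  r_T1=6 ✗
  15) LOAD T2:  M=7  r_T2=7
  16) CAS  T2:  M=8  r_T2=7 ✓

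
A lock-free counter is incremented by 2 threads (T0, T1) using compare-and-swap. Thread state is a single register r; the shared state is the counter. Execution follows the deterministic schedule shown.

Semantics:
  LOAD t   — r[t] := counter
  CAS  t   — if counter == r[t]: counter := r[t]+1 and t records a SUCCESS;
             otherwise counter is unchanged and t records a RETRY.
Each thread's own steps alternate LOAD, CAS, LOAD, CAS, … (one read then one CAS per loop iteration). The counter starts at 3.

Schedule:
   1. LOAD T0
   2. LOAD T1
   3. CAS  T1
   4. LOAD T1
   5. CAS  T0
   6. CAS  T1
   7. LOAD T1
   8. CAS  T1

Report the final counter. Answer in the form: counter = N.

T0 LOAD — after: cnt=3, r=3 — load
T1 LOAD — after: cnt=3, r=3 — load
T1 CAS — after: cnt=4, r=3 — ok
T1 LOAD — after: cnt=4, r=4 — load
T0 CAS — after: cnt=4, r=3 — retry
T1 CAS — after: cnt=5, r=4 — ok
T1 LOAD — after: cnt=5, r=5 — load
T1 CAS — after: cnt=6, r=5 — ok

counter = 6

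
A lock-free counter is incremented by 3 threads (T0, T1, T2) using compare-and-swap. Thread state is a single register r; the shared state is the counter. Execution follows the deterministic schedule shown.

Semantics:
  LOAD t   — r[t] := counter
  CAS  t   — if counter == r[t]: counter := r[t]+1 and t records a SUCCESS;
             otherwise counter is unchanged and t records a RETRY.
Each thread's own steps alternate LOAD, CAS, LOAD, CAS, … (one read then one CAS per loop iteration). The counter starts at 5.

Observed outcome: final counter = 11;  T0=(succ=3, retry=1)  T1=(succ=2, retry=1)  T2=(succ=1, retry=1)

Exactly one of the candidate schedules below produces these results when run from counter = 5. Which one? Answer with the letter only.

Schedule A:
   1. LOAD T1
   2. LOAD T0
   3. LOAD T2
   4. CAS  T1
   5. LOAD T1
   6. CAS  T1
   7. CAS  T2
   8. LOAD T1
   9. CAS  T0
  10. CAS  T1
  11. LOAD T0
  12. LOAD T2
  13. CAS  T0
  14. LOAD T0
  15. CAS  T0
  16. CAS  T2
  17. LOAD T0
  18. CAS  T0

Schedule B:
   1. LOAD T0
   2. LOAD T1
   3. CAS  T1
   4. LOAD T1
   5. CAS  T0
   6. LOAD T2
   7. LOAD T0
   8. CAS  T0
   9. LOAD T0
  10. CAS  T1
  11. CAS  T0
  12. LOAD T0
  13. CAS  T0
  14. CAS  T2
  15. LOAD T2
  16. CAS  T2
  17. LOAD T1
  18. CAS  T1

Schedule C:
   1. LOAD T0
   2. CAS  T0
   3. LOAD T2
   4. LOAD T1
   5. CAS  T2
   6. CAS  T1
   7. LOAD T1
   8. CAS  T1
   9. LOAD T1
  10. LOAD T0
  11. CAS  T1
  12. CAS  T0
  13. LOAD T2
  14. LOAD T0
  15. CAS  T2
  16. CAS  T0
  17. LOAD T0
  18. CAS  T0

B

Tracing schedule B:
[1] T0.load  rd  (counter 5, T0.r 5)
[2] T1.load  rd  (counter 5, T1.r 5)
[3] T1.cas  hit  (counter 6, T1.r 5)
[4] T1.load  rd  (counter 6, T1.r 6)
[5] T0.cas  miss  (counter 6, T0.r 5)
[6] T2.load  rd  (counter 6, T2.r 6)
[7] T0.load  rd  (counter 6, T0.r 6)
[8] T0.cas  hit  (counter 7, T0.r 6)
[9] T0.load  rd  (counter 7, T0.r 7)
[10] T1.cas  miss  (counter 7, T1.r 6)
[11] T0.cas  hit  (counter 8, T0.r 7)
[12] T0.load  rd  (counter 8, T0.r 8)
[13] T0.cas  hit  (counter 9, T0.r 8)
[14] T2.cas  miss  (counter 9, T2.r 6)
[15] T2.load  rd  (counter 9, T2.r 9)
[16] T2.cas  hit  (counter 10, T2.r 9)
[17] T1.load  rd  (counter 10, T1.r 10)
[18] T1.cas  hit  (counter 11, T1.r 10)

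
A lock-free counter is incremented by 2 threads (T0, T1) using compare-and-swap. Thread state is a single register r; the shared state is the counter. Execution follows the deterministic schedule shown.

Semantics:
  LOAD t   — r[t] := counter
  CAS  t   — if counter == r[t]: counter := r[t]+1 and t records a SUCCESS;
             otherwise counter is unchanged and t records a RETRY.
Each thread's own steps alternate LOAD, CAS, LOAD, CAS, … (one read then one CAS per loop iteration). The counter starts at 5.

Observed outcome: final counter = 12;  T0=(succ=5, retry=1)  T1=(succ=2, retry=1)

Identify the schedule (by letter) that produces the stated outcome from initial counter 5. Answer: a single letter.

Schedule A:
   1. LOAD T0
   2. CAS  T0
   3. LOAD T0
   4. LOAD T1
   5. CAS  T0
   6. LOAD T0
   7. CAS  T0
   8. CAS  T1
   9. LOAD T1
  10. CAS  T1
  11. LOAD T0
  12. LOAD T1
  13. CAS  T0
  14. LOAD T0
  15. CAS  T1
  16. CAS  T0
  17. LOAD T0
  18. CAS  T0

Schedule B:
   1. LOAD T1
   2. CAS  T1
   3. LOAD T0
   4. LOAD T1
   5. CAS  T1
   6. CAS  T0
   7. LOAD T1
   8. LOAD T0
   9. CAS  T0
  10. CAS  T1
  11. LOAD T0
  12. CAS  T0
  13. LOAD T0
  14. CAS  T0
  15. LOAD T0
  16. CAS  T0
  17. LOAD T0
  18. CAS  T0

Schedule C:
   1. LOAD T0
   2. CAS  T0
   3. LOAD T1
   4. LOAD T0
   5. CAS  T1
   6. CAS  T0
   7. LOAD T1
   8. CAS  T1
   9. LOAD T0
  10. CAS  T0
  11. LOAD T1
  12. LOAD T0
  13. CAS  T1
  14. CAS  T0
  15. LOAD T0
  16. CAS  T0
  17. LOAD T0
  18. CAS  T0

B

Tracing schedule B:
   1) LOAD T1:  M=5  r_T1=5
   2) CAS  T1:  M=6  r_T1=5 ✓
   3) LOAD T0:  M=6  r_T0=6
   4) LOAD T1:  M=6  r_T1=6
   5) CAS  T1:  M=7  r_T1=6 ✓
   6) CAS  T0:  M=7  r_T0=6 ✗
   7) LOAD T1:  M=7  r_T1=7
   8) LOAD T0:  M=7  r_T0=7
   9) CAS  T0:  M=8  r_T0=7 ✓
  10) CAS  T1:  M=8  r_T1=7 ✗
  11) LOAD T0:  M=8  r_T0=8
  12) CAS  T0:  M=9  r_T0=8 ✓
  13) LOAD T0:  M=9  r_T0=9
  14) CAS  T0:  M=10  r_T0=9 ✓
  15) LOAD T0:  M=10  r_T0=10
  16) CAS  T0:  M=11  r_T0=10 ✓
  17) LOAD T0:  M=11  r_T0=11
  18) CAS  T0:  M=12  r_T0=11 ✓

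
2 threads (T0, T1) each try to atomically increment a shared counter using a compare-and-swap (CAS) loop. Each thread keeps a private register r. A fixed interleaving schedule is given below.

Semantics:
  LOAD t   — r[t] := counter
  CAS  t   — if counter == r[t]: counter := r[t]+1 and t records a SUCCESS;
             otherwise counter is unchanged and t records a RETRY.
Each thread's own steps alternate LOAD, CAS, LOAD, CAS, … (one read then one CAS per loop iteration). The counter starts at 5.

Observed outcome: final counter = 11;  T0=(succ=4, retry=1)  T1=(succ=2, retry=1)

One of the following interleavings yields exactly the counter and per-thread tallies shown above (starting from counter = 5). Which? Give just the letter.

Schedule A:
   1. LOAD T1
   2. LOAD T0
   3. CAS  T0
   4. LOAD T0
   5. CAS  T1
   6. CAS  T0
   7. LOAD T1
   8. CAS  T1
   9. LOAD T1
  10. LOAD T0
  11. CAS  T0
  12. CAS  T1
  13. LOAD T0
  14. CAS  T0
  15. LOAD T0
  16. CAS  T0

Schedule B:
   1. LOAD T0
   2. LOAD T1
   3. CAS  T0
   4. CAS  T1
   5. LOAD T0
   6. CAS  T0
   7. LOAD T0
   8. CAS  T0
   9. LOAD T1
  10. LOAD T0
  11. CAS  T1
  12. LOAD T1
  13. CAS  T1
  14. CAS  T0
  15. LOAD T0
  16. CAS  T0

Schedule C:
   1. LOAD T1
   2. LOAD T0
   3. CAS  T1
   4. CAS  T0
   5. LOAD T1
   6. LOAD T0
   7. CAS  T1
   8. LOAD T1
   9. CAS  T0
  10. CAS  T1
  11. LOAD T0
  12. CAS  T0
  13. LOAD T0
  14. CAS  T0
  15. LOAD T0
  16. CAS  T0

B

Run B:
#1 T0 reads 5
#2 T1 reads 5
#3 T0 CAS(5→6) writes; counter now 6
#4 T1 CAS(5→6) fails; counter now 6
#5 T0 reads 6
#6 T0 CAS(6→7) writes; counter now 7
#7 T0 reads 7
#8 T0 CAS(7→8) writes; counter now 8
#9 T1 reads 8
#10 T0 reads 8
#11 T1 CAS(8→9) writes; counter now 9
#12 T1 reads 9
#13 T1 CAS(9→10) writes; counter now 10
#14 T0 CAS(8→9) fails; counter now 10
#15 T0 reads 10
#16 T0 CAS(10→11) writes; counter now 11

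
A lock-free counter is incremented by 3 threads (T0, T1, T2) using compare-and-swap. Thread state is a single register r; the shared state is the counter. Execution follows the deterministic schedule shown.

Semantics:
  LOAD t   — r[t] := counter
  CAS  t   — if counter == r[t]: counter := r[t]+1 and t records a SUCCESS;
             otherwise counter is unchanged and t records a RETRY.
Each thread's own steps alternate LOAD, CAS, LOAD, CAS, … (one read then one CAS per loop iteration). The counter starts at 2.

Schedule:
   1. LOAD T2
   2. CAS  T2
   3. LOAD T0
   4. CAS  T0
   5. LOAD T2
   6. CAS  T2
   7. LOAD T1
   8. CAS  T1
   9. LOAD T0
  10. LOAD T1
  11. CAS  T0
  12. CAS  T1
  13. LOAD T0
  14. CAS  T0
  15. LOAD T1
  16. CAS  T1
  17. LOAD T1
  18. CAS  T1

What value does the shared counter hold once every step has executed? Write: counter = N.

step 1: T2 LOAD ⇒ load; ctr=2 reg=2
step 2: T2 CAS ⇒ ok; ctr=3 reg=2
step 3: T0 LOAD ⇒ load; ctr=3 reg=3
step 4: T0 CAS ⇒ ok; ctr=4 reg=3
step 5: T2 LOAD ⇒ load; ctr=4 reg=4
step 6: T2 CAS ⇒ ok; ctr=5 reg=4
step 7: T1 LOAD ⇒ load; ctr=5 reg=5
step 8: T1 CAS ⇒ ok; ctr=6 reg=5
step 9: T0 LOAD ⇒ load; ctr=6 reg=6
step 10: T1 LOAD ⇒ load; ctr=6 reg=6
step 11: T0 CAS ⇒ ok; ctr=7 reg=6
step 12: T1 CAS ⇒ retry; ctr=7 reg=6
step 13: T0 LOAD ⇒ load; ctr=7 reg=7
step 14: T0 CAS ⇒ ok; ctr=8 reg=7
step 15: T1 LOAD ⇒ load; ctr=8 reg=8
step 16: T1 CAS ⇒ ok; ctr=9 reg=8
step 17: T1 LOAD ⇒ load; ctr=9 reg=9
step 18: T1 CAS ⇒ ok; ctr=10 reg=9

counter = 10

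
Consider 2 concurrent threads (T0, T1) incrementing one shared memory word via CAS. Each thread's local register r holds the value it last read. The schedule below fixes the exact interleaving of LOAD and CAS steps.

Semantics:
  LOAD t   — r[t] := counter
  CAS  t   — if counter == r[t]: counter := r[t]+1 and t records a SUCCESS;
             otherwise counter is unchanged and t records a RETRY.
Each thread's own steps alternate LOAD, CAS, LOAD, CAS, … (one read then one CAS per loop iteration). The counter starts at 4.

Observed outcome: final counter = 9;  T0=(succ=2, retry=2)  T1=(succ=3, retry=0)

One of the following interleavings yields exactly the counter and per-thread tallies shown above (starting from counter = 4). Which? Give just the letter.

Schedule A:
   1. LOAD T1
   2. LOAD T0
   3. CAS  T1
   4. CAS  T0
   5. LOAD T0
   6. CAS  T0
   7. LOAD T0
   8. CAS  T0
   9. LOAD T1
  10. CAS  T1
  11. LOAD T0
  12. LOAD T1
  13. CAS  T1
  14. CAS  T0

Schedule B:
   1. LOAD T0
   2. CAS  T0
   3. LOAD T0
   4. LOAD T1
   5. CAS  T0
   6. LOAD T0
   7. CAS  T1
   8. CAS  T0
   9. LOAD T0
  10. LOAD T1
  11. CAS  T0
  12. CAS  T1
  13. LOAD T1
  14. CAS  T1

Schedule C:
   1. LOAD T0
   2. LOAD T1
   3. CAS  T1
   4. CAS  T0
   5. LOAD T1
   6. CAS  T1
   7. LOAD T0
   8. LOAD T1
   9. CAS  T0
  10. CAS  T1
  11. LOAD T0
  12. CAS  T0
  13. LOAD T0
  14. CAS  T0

A

Simulating candidate A:
1. LOAD T1 → mem=4 r[T1]=4 [LOAD]
2. LOAD T0 → mem=4 r[T0]=4 [LOAD]
3. CAS T1 → mem=5 r[T1]=4 [OK]
4. CAS T0 → mem=5 r[T0]=4 [RETRY]
5. LOAD T0 → mem=5 r[T0]=5 [LOAD]
6. CAS T0 → mem=6 r[T0]=5 [OK]
7. LOAD T0 → mem=6 r[T0]=6 [LOAD]
8. CAS T0 → mem=7 r[T0]=6 [OK]
9. LOAD T1 → mem=7 r[T1]=7 [LOAD]
10. CAS T1 → mem=8 r[T1]=7 [OK]
11. LOAD T0 → mem=8 r[T0]=8 [LOAD]
12. LOAD T1 → mem=8 r[T1]=8 [LOAD]
13. CAS T1 → mem=9 r[T1]=8 [OK]
14. CAS T0 → mem=9 r[T0]=8 [RETRY]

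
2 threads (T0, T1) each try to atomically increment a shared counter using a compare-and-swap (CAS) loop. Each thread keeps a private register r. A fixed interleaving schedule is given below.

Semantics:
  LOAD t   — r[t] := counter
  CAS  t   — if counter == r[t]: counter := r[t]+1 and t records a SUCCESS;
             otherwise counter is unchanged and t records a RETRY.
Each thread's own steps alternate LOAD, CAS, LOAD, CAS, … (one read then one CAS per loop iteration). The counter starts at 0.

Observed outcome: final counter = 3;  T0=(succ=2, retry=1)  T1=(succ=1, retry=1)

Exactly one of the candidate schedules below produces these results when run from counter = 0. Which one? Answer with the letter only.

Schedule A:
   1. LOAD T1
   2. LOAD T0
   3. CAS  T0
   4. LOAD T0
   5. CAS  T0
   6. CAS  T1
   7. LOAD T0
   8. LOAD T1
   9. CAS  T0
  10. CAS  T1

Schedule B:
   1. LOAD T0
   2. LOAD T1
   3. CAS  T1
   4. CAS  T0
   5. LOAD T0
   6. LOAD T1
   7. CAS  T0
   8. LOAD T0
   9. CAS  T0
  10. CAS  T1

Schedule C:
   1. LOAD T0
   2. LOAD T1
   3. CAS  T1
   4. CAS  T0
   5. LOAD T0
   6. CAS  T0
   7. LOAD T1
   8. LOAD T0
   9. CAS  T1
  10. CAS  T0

B

Run B:
1. LOAD T0 → mem=0 r[T0]=0 [LOAD]
2. LOAD T1 → mem=0 r[T1]=0 [LOAD]
3. CAS T1 → mem=1 r[T1]=0 [OK]
4. CAS T0 → mem=1 r[T0]=0 [RETRY]
5. LOAD T0 → mem=1 r[T0]=1 [LOAD]
6. LOAD T1 → mem=1 r[T1]=1 [LOAD]
7. CAS T0 → mem=2 r[T0]=1 [OK]
8. LOAD T0 → mem=2 r[T0]=2 [LOAD]
9. CAS T0 → mem=3 r[T0]=2 [OK]
10. CAS T1 → mem=3 r[T1]=1 [RETRY]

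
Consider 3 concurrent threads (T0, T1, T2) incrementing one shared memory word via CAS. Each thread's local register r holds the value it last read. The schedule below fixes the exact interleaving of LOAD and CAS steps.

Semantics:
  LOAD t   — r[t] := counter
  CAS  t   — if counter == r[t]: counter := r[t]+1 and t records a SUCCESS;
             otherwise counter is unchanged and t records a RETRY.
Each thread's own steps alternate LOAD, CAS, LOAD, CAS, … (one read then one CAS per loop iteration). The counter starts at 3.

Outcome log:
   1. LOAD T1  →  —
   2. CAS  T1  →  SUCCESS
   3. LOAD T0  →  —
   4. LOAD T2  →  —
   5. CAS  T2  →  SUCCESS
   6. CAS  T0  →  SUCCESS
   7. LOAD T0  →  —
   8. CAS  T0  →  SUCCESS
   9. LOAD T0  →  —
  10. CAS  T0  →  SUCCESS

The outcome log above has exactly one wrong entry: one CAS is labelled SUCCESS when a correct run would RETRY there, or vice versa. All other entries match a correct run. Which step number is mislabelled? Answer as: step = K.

Correct run:
#1 T1 reads 3
#2 T1 CAS(3→4) writes; counter now 4
#3 T0 reads 4
#4 T2 reads 4
#5 T2 CAS(4→5) writes; counter now 5
#6 T0 CAS(4→5) fails; counter now 5
#7 T0 reads 5
#8 T0 CAS(5→6) writes; counter now 6
#9 T0 reads 6
#10 T0 CAS(6→7) writes; counter now 7
Log disagrees first at step 6.

step = 6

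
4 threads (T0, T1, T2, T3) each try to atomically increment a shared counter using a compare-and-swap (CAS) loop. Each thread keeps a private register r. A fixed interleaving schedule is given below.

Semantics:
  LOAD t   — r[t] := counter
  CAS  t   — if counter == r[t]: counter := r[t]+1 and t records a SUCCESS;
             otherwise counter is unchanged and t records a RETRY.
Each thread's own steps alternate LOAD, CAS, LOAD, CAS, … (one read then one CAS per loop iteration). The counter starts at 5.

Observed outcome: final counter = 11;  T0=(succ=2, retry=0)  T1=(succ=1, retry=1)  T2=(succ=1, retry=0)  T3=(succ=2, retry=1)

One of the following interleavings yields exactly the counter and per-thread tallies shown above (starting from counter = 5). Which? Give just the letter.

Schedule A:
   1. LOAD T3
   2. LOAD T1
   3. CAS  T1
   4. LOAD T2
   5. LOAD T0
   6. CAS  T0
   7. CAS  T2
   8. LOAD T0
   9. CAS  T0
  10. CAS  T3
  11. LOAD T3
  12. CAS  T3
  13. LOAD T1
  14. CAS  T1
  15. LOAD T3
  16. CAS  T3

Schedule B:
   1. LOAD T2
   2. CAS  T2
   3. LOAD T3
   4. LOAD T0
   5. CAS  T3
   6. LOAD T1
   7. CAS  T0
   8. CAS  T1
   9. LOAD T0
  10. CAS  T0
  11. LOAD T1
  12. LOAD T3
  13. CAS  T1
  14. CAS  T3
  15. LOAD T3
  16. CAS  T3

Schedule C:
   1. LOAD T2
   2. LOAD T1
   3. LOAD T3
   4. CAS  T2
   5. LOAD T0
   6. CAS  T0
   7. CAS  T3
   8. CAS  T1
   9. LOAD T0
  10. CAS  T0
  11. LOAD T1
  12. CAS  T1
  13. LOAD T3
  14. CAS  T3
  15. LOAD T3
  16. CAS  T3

Simulating candidate C:
[1] T2.load  rd  (counter 5, T2.r 5)
[2] T1.load  rd  (counter 5, T1.r 5)
[3] T3.load  rd  (counter 5, T3.r 5)
[4] T2.cas  hit  (counter 6, T2.r 5)
[5] T0.load  rd  (counter 6, T0.r 6)
[6] T0.cas  hit  (counter 7, T0.r 6)
[7] T3.cas  miss  (counter 7, T3.r 5)
[8] T1.cas  miss  (counter 7, T1.r 5)
[9] T0.load  rd  (counter 7, T0.r 7)
[10] T0.cas  hit  (counter 8, T0.r 7)
[11] T1.load  rd  (counter 8, T1.r 8)
[12] T1.cas  hit  (counter 9, T1.r 8)
[13] T3.load  rd  (counter 9, T3.r 9)
[14] T3.cas  hit  (counter 10, T3.r 9)
[15] T3.load  rd  (counter 10, T3.r 10)
[16] T3.cas  hit  (counter 11, T3.r 10)

C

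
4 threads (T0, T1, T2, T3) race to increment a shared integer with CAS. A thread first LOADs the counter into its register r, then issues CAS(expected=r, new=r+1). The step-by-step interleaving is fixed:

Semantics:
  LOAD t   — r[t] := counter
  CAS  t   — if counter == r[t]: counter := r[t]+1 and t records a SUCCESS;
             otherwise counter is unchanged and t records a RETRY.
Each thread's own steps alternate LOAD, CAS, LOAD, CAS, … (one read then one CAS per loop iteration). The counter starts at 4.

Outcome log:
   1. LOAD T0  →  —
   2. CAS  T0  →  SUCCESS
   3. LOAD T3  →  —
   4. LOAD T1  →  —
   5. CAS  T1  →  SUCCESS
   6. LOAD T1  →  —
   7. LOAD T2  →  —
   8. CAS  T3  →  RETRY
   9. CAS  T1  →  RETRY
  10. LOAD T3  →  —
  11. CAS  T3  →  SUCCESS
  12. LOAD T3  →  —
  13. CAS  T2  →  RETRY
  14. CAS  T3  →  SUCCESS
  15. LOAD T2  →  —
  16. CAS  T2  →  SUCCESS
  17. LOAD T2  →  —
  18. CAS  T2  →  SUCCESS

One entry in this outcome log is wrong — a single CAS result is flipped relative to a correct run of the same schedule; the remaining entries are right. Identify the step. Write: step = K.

step = 9

Correct run:
step 1: T0 LOAD ⇒ load; ctr=4 reg=4
step 2: T0 CAS ⇒ ok; ctr=5 reg=4
step 3: T3 LOAD ⇒ load; ctr=5 reg=5
step 4: T1 LOAD ⇒ load; ctr=5 reg=5
step 5: T1 CAS ⇒ ok; ctr=6 reg=5
step 6: T1 LOAD ⇒ load; ctr=6 reg=6
step 7: T2 LOAD ⇒ load; ctr=6 reg=6
step 8: T3 CAS ⇒ retry; ctr=6 reg=5
step 9: T1 CAS ⇒ ok; ctr=7 reg=6
step 10: T3 LOAD ⇒ load; ctr=7 reg=7
step 11: T3 CAS ⇒ ok; ctr=8 reg=7
step 12: T3 LOAD ⇒ load; ctr=8 reg=8
step 13: T2 CAS ⇒ retry; ctr=8 reg=6
step 14: T3 CAS ⇒ ok; ctr=9 reg=8
step 15: T2 LOAD ⇒ load; ctr=9 reg=9
step 16: T2 CAS ⇒ ok; ctr=10 reg=9
step 17: T2 LOAD ⇒ load; ctr=10 reg=10
step 18: T2 CAS ⇒ ok; ctr=11 reg=10
Flip is step 9.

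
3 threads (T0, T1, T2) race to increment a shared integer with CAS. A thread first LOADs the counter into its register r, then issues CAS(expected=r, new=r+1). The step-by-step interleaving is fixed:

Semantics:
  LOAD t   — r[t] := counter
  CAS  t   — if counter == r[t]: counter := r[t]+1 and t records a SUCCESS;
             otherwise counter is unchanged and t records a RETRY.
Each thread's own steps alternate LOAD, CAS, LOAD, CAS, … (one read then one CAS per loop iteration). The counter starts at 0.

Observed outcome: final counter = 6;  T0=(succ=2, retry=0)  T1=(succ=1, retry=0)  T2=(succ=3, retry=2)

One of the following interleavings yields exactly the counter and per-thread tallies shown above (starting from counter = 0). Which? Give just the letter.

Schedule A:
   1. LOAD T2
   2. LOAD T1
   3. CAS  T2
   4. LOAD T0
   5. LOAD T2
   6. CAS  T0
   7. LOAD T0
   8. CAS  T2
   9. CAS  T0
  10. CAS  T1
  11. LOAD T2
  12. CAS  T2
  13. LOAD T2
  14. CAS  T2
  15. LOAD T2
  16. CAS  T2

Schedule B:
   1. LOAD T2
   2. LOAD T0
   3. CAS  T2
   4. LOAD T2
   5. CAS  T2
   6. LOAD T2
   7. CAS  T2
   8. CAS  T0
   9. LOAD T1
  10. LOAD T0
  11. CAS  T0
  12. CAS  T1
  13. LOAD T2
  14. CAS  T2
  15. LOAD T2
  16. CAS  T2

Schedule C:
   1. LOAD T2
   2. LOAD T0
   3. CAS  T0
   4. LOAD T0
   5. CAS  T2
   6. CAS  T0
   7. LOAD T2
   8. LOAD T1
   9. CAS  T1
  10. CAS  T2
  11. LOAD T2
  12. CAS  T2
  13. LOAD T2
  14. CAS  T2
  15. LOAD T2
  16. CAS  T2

C

Run C:
T2 LOAD — after: cnt=0, r=0 — load
T0 LOAD — after: cnt=0, r=0 — load
T0 CAS — after: cnt=1, r=0 — ok
T0 LOAD — after: cnt=1, r=1 — load
T2 CAS — after: cnt=1, r=0 — retry
T0 CAS — after: cnt=2, r=1 — ok
T2 LOAD — after: cnt=2, r=2 — load
T1 LOAD — after: cnt=2, r=2 — load
T1 CAS — after: cnt=3, r=2 — ok
T2 CAS — after: cnt=3, r=2 — retry
T2 LOAD — after: cnt=3, r=3 — load
T2 CAS — after: cnt=4, r=3 — ok
T2 LOAD — after: cnt=4, r=4 — load
T2 CAS — after: cnt=5, r=4 — ok
T2 LOAD — after: cnt=5, r=5 — load
T2 CAS — after: cnt=6, r=5 — ok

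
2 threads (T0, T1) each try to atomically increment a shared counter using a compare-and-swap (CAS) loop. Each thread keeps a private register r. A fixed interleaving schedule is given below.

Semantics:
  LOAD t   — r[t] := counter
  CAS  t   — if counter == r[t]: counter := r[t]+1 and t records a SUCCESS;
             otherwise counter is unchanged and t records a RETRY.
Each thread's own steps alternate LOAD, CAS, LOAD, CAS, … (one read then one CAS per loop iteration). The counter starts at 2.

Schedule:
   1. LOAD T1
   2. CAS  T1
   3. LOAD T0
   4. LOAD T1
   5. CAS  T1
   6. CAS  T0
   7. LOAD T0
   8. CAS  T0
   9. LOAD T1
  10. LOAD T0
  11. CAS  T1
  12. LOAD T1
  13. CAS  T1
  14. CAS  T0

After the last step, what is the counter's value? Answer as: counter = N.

step 1: T1 LOAD ⇒ load; ctr=2 reg=2
step 2: T1 CAS ⇒ ok; ctr=3 reg=2
step 3: T0 LOAD ⇒ load; ctr=3 reg=3
step 4: T1 LOAD ⇒ load; ctr=3 reg=3
step 5: T1 CAS ⇒ ok; ctr=4 reg=3
step 6: T0 CAS ⇒ retry; ctr=4 reg=3
step 7: T0 LOAD ⇒ load; ctr=4 reg=4
step 8: T0 CAS ⇒ ok; ctr=5 reg=4
step 9: T1 LOAD ⇒ load; ctr=5 reg=5
step 10: T0 LOAD ⇒ load; ctr=5 reg=5
step 11: T1 CAS ⇒ ok; ctr=6 reg=5
step 12: T1 LOAD ⇒ load; ctr=6 reg=6
step 13: T1 CAS ⇒ ok; ctr=7 reg=6
step 14: T0 CAS ⇒ retry; ctr=7 reg=5

counter = 7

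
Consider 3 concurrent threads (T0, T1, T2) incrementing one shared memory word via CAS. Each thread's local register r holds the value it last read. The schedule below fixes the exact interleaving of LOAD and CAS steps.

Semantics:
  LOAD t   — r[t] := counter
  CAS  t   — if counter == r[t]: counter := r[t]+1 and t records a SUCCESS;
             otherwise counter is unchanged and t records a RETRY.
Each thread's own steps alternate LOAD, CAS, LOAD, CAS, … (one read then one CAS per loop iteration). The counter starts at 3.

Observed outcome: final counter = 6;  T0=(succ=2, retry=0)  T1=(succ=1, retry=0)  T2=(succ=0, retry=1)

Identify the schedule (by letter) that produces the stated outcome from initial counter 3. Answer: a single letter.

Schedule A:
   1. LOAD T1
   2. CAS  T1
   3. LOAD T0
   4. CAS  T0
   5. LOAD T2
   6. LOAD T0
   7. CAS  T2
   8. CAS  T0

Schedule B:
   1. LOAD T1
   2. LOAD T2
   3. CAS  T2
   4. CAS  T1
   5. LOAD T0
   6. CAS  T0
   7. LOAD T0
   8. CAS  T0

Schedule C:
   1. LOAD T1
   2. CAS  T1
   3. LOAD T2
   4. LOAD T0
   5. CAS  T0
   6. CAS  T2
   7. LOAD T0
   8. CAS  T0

Simulating candidate C:
step 1: T1 LOAD ⇒ load; ctr=3 reg=3
step 2: T1 CAS ⇒ ok; ctr=4 reg=3
step 3: T2 LOAD ⇒ load; ctr=4 reg=4
step 4: T0 LOAD ⇒ load; ctr=4 reg=4
step 5: T0 CAS ⇒ ok; ctr=5 reg=4
step 6: T2 CAS ⇒ retry; ctr=5 reg=4
step 7: T0 LOAD ⇒ load; ctr=5 reg=5
step 8: T0 CAS ⇒ ok; ctr=6 reg=5

C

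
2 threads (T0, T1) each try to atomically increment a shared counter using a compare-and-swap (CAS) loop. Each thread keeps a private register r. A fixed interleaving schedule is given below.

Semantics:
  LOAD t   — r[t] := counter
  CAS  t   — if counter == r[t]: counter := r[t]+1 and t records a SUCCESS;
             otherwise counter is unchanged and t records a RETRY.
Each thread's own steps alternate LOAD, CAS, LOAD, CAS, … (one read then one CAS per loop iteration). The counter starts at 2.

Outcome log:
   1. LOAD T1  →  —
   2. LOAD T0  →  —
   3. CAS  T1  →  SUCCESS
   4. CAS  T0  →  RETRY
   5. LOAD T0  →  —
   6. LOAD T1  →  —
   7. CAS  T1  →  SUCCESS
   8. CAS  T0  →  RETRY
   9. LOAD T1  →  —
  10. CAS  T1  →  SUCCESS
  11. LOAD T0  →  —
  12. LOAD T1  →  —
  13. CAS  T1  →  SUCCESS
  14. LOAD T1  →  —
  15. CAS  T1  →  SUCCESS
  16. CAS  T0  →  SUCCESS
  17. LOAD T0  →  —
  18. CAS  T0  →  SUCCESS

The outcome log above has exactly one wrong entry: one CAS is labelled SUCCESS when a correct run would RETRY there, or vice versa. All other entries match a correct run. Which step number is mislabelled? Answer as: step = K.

step = 16

Re-executing:
T1 LOAD — after: cnt=2, r=2 — load
T0 LOAD — after: cnt=2, r=2 — load
T1 CAS — after: cnt=3, r=2 — ok
T0 CAS — after: cnt=3, r=2 — retry
T0 LOAD — after: cnt=3, r=3 — load
T1 LOAD — after: cnt=3, r=3 — load
T1 CAS — after: cnt=4, r=3 — ok
T0 CAS — after: cnt=4, r=3 — retry
T1 LOAD — after: cnt=4, r=4 — load
T1 CAS — after: cnt=5, r=4 — ok
T0 LOAD — after: cnt=5, r=5 — load
T1 LOAD — after: cnt=5, r=5 — load
T1 CAS — after: cnt=6, r=5 — ok
T1 LOAD — after: cnt=6, r=6 — load
T1 CAS — after: cnt=7, r=6 — ok
T0 CAS — after: cnt=7, r=5 — retry
T0 LOAD — after: cnt=7, r=7 — load
T0 CAS — after: cnt=8, r=7 — ok
Flip is step 16.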